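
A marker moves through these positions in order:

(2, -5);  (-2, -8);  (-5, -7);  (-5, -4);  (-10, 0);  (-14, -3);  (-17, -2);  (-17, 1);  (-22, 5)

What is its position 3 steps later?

(-29, 6)

Step-to-step displacements: (-4, -3), (-3, +1), (+0, +3), (-5, +4), (-4, -3), (-3, +1), (+0, +3), (-5, +4) — a repeating cycle of length 4.
step 9: apply (-4, -3) → (-26, 2)
step 10: apply (-3, +1) → (-29, 3)
step 11: apply (+0, +3) → (-29, 6)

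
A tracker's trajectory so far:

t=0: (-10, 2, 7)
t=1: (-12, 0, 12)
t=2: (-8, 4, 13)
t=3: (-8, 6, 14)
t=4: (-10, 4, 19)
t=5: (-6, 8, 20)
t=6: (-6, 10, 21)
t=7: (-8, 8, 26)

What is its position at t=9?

(-4, 14, 28)

The moves between consecutive positions are (-2, -2, +5), (+4, +4, +1), (+0, +2, +1), (-2, -2, +5), (+4, +4, +1), (+0, +2, +1), (-2, -2, +5); they repeat the 3-cycle [(-2, -2, +5), (+4, +4, +1), (+0, +2, +1)].
step 8: apply (+4, +4, +1) → (-4, 12, 27)
step 9: apply (+0, +2, +1) → (-4, 14, 28)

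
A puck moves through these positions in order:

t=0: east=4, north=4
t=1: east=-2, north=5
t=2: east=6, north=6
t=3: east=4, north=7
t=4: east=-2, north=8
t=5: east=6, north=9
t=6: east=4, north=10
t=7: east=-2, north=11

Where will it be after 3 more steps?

east=-2, north=14

East: cycles through 4, -2, 6 every 3 steps. Step 10 lands at position 1 of the cycle → -2.
North: linear, +1 per step → 14 at step 10.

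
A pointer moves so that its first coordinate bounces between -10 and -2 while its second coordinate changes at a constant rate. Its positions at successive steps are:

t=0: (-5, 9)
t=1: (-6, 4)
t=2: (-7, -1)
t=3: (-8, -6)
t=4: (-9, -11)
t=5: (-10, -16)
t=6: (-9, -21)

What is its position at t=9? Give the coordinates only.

The first coordinate travels 1 per step and bounces off the walls at -10 and -2.
  step 7: -9 → -8
  step 8: -8 → -7
  step 9: -7 → -6
The second coordinate changes by -5 each step: at step 9 it is -36.

(-6, -36)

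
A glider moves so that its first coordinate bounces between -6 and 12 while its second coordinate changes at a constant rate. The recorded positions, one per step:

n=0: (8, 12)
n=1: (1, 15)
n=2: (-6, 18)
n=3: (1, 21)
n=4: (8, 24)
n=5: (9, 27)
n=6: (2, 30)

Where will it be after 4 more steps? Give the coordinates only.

(10, 42)

The first coordinate travels 7 per step and bounces off the walls at -6 and 12.
  step 7: 2 → -5
  step 8: -5 → 0
  step 9: 0 → 7
  step 10: 7 → 10
The second coordinate changes by +3 each step: at step 10 it is 42.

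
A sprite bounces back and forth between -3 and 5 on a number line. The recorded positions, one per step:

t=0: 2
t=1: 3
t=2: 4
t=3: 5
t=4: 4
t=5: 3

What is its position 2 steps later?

1

The value reflects between -3 and 5, moving 1 per step.
  step 6: 3 → 2
  step 7: 2 → 1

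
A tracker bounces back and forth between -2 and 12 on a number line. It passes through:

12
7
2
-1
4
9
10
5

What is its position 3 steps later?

The value travels 5 per step and bounces off the walls at -2 and 12.
  step 8: 5 → 0
  step 9: 0 → 1
  step 10: 1 → 6

6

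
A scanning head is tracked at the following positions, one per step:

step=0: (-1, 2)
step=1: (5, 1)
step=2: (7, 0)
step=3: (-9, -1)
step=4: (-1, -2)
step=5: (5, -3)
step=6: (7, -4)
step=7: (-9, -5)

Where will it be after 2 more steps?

(5, -7)

First: cycles through -1, 5, 7, -9 every 4 steps. Step 9 lands at position 1 of the cycle → 5.
Second: linear, -1 per step → -7 at step 9.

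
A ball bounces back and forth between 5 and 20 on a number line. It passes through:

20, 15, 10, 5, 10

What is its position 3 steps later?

The value travels 5 per step and bounces off the walls at 5 and 20.
  step 5: 10 → 15
  step 6: 15 → 20
  step 7: 20 → 15

15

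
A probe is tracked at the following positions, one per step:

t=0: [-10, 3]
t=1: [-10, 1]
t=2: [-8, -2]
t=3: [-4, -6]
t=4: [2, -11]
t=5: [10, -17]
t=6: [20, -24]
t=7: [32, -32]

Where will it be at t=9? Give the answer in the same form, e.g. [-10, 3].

First differences are [+0, -2], [+2, -3], [+4, -4], [+6, -5], [+8, -6], [+10, -7], [+12, -8]; their common second difference is [+2, -1] (constant acceleration).
step 8: [32, -32] + [+14, -9] → [46, -41]
step 9: [46, -41] + [+16, -10] → [62, -51]

[62, -51]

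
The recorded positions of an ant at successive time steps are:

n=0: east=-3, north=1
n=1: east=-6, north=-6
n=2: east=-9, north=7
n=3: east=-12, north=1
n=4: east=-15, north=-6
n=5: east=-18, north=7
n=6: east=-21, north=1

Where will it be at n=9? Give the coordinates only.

east=-30, north=1

East: linear, -3 per step → -30 at step 9.
North: cycles through 1, -6, 7 every 3 steps. Step 9 lands at position 0 of the cycle → 1.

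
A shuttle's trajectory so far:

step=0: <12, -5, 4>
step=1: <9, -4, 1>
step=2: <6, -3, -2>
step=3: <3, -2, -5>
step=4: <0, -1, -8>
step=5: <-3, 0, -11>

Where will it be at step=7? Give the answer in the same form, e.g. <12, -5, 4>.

The position changes by <-3, +1, -3> every step.
step 6: <-3, 0, -11> + <-3, +1, -3> → <-6, 1, -14>
step 7: <-6, 1, -14> + <-3, +1, -3> → <-9, 2, -17>

<-9, 2, -17>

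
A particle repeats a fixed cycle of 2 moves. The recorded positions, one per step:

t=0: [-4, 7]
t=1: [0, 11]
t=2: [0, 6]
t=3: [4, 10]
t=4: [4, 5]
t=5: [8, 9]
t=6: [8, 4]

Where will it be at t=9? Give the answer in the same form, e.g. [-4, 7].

[16, 7]

Differencing gives [+4, +4], [+0, -5], [+4, +4], [+0, -5], [+4, +4], [+0, -5]. This is the pattern [+4, +4], [+0, -5] repeated.
step 7: apply [+4, +4] → [12, 8]
step 8: apply [+0, -5] → [12, 3]
step 9: apply [+4, +4] → [16, 7]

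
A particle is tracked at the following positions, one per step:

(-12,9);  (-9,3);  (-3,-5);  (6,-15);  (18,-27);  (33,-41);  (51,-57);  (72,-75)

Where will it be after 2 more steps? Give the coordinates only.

(123,-117)

First differences are (+3,-6), (+6,-8), (+9,-10), (+12,-12), (+15,-14), (+18,-16), (+21,-18); their common second difference is (+3,-2) (constant acceleration).
step 8: (72,-75) + (+24,-20) → (96,-95)
step 9: (96,-95) + (+27,-22) → (123,-117)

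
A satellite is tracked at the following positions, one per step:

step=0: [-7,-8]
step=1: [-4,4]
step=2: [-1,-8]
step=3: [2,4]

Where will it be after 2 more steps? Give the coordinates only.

First: linear, +3 per step → 8 at step 5.
Second: cycles through -8, 4 every 2 steps. Step 5 lands at position 1 of the cycle → 4.

[8,4]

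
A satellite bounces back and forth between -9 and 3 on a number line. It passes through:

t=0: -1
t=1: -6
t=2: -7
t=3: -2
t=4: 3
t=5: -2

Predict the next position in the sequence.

The value travels 5 per step and bounces off the walls at -9 and 3.
  step 6: -2 → -7

-7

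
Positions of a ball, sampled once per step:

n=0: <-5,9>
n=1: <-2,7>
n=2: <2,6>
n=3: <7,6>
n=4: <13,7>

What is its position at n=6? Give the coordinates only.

Successive displacements: <+3,-2>, <+4,-1>, <+5,+0>, <+6,+1> — each changes by <+1,+1>.
step 5: <13,7> + <+7,+2> → <20,9>
step 6: <20,9> + <+8,+3> → <28,12>

<28,12>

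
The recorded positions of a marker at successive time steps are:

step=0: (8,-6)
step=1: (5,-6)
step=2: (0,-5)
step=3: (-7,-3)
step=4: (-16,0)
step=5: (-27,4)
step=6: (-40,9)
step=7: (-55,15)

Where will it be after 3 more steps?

(-112,39)

First differences are (-3,+0), (-5,+1), (-7,+2), (-9,+3), (-11,+4), (-13,+5), (-15,+6); their common second difference is (-2,+1) (constant acceleration).
step 8: (-55,15) + (-17,+7) → (-72,22)
step 9: (-72,22) + (-19,+8) → (-91,30)
step 10: (-91,30) + (-21,+9) → (-112,39)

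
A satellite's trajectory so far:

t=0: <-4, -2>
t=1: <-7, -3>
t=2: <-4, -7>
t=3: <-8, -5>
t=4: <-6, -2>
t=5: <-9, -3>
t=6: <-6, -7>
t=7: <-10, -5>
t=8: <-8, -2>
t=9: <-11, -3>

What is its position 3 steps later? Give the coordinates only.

<-10, -2>

The moves between consecutive positions are <-3, -1>, <+3, -4>, <-4, +2>, <+2, +3>, <-3, -1>, <+3, -4>, <-4, +2>, <+2, +3>, <-3, -1>; they repeat the 4-cycle [<-3, -1>, <+3, -4>, <-4, +2>, <+2, +3>].
step 10: apply <+3, -4> → <-8, -7>
step 11: apply <-4, +2> → <-12, -5>
step 12: apply <+2, +3> → <-10, -2>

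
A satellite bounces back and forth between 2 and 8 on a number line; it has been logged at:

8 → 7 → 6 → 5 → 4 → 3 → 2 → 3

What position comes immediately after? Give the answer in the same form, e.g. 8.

4

The value reflects between 2 and 8, moving 1 per step.
  step 8: 3 → 4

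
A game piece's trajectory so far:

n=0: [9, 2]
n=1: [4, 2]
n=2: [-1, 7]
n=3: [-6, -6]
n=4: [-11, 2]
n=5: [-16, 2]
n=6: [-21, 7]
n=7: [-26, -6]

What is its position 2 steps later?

[-36, 2]

The first coordinate changes by -5 each step, so at step 9 it is 9 + 9·(-5) = -36.
The second coordinate repeats the cycle [2, 2, 7, -6] with period 4; step 9 mod 4 = 1, giving 2.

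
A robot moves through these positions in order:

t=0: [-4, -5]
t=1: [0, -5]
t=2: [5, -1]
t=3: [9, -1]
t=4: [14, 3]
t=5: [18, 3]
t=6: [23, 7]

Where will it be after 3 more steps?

Differencing gives [+4, +0], [+5, +4], [+4, +0], [+5, +4], [+4, +0], [+5, +4]. This is the pattern [+4, +0], [+5, +4] repeated.
step 7: apply [+4, +0] → [27, 7]
step 8: apply [+5, +4] → [32, 11]
step 9: apply [+4, +0] → [36, 11]

[36, 11]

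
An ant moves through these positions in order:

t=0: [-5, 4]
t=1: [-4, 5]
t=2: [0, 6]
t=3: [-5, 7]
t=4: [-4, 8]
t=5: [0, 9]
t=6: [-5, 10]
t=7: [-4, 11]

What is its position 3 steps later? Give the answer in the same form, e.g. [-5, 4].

First: cycles through -5, -4, 0 every 3 steps. Step 10 lands at position 1 of the cycle → -4.
Second: linear, +1 per step → 14 at step 10.

[-4, 14]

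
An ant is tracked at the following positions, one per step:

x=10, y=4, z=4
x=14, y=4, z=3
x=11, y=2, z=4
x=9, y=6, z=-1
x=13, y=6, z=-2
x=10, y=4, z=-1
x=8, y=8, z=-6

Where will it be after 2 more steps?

x=9, y=6, z=-6

The moves between consecutive positions are (+4, +0, -1), (-3, -2, +1), (-2, +4, -5), (+4, +0, -1), (-3, -2, +1), (-2, +4, -5); they repeat the 3-cycle [(+4, +0, -1), (-3, -2, +1), (-2, +4, -5)].
step 7: apply (+4, +0, -1) → x=12, y=8, z=-7
step 8: apply (-3, -2, +1) → x=9, y=6, z=-6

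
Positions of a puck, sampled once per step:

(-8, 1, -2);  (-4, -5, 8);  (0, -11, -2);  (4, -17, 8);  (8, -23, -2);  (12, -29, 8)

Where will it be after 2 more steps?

The first coordinate changes by +4 each step, so at step 7 it is -8 + 7·(4) = 20.
The second coordinate changes by -6 each step, so at step 7 it is 1 + 7·(-6) = -41.
The third coordinate repeats the cycle [-2, 8] with period 2; step 7 mod 2 = 1, giving 8.

(20, -41, 8)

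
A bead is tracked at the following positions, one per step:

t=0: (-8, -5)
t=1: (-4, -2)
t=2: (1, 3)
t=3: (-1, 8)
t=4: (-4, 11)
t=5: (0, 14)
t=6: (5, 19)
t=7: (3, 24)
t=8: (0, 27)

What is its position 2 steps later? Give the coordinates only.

(9, 35)

Differencing gives (+4, +3), (+5, +5), (-2, +5), (-3, +3), (+4, +3), (+5, +5), (-2, +5), (-3, +3). This is the pattern (+4, +3), (+5, +5), (-2, +5), (-3, +3) repeated.
step 9: apply (+4, +3) → (4, 30)
step 10: apply (+5, +5) → (9, 35)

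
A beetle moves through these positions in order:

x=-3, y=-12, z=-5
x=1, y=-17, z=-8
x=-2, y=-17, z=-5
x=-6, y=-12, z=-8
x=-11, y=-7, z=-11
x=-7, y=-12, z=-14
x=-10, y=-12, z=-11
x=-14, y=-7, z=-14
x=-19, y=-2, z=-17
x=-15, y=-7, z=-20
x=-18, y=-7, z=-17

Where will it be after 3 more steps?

x=-23, y=-2, z=-26

Differencing gives (+4, -5, -3), (-3, +0, +3), (-4, +5, -3), (-5, +5, -3), (+4, -5, -3), (-3, +0, +3), (-4, +5, -3), (-5, +5, -3), (+4, -5, -3), (-3, +0, +3). This is the pattern (+4, -5, -3), (-3, +0, +3), (-4, +5, -3), (-5, +5, -3) repeated.
step 11: apply (-4, +5, -3) → x=-22, y=-2, z=-20
step 12: apply (-5, +5, -3) → x=-27, y=3, z=-23
step 13: apply (+4, -5, -3) → x=-23, y=-2, z=-26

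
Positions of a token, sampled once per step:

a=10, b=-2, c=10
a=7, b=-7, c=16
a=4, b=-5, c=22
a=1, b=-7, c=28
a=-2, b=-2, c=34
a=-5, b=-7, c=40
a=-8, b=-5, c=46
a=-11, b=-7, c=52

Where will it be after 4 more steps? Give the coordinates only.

a=-23, b=-7, c=76

The a coordinate changes by -3 each step, so at step 11 it is 10 + 11·(-3) = -23.
The b coordinate repeats the cycle [-2, -7, -5, -7] with period 4; step 11 mod 4 = 3, giving -7.
The c coordinate changes by +6 each step, so at step 11 it is 10 + 11·(6) = 76.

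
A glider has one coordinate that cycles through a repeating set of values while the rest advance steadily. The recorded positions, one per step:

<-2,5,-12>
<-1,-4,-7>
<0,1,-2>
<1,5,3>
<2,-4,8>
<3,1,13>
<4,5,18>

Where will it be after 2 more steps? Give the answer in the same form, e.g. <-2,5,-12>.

The first coordinate changes by +1 each step, so at step 8 it is -2 + 8·(1) = 6.
The second coordinate repeats the cycle [5, -4, 1] with period 3; step 8 mod 3 = 2, giving 1.
The third coordinate changes by +5 each step, so at step 8 it is -12 + 8·(5) = 28.

<6,1,28>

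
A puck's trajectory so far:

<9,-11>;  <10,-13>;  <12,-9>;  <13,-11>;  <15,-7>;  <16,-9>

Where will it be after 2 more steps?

Differencing gives <+1,-2>, <+2,+4>, <+1,-2>, <+2,+4>, <+1,-2>. This is the pattern <+1,-2>, <+2,+4> repeated.
step 6: apply <+2,+4> → <18,-5>
step 7: apply <+1,-2> → <19,-7>

<19,-7>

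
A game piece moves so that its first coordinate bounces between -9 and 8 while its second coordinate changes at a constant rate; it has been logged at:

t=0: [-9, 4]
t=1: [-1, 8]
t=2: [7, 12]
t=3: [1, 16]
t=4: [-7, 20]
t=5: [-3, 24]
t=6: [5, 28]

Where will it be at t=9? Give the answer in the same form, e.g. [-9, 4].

The first coordinate reflects between -9 and 8, moving 8 per step.
  step 7: 5 → 3
  step 8: 3 → -5
  step 9: -5 → -5
The second coordinate changes by +4 each step: at step 9 it is 40.

[-5, 40]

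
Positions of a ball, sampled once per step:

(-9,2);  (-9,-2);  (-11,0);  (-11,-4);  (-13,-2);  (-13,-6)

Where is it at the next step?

(-15,-4)

Step-to-step displacements: (+0,-4), (-2,+2), (+0,-4), (-2,+2), (+0,-4) — a repeating cycle of length 2.
step 6: apply (-2,+2) → (-15,-4)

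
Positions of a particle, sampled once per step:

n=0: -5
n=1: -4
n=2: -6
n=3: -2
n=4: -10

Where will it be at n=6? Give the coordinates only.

-26

The jumps are +1, -2, +4, -8 — a geometric progression with ratio -2.
step 5: -10 + 16 → 6
step 6: 6 − 32 → -26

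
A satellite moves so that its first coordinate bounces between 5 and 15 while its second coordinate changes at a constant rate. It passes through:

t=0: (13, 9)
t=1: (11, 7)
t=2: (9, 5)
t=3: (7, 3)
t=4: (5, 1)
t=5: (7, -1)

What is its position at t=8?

The first coordinate reflects between 5 and 15, moving 2 per step.
  step 6: 7 → 9
  step 7: 9 → 11
  step 8: 11 → 13
The second coordinate changes by -2 each step: at step 8 it is -7.

(13, -7)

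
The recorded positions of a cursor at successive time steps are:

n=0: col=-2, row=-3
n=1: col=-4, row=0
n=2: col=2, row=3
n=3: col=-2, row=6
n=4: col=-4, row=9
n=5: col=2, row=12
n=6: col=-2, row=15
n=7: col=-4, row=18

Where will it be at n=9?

col=-2, row=24

The col coordinate repeats the cycle [-2, -4, 2] with period 3; step 9 mod 3 = 0, giving -2.
The row coordinate changes by +3 each step, so at step 9 it is -3 + 9·(3) = 24.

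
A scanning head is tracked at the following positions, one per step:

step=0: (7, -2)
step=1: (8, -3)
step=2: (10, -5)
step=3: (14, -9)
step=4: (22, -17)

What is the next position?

(38, -33)

Consecutive displacements (+1, -1), (+2, -2), (+4, -4), (+8, -8) scale by a factor of 2 each step.
step 5: (22, -17) + (+16, -16) → (38, -33)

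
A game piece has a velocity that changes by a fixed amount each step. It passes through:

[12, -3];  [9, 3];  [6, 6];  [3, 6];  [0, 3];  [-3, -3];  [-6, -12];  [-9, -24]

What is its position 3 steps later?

[-18, -78]

First differences are [-3, +6], [-3, +3], [-3, +0], [-3, -3], [-3, -6], [-3, -9], [-3, -12]; their common second difference is [+0, -3] (constant acceleration).
step 8: [-9, -24] + [-3, -15] → [-12, -39]
step 9: [-12, -39] + [-3, -18] → [-15, -57]
step 10: [-15, -57] + [-3, -21] → [-18, -78]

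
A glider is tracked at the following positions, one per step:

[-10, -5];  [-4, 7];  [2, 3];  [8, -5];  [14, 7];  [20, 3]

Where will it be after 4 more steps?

[44, -5]

The first coordinate changes by +6 each step, so at step 9 it is -10 + 9·(6) = 44.
The second coordinate repeats the cycle [-5, 7, 3] with period 3; step 9 mod 3 = 0, giving -5.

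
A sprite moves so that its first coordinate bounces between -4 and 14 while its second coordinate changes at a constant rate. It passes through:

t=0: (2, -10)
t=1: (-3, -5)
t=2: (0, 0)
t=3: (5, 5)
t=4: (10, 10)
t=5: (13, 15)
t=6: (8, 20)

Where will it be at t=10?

The first coordinate reflects between -4 and 14, moving 5 per step.
  step 7: 8 → 3
  step 8: 3 → -2
  step 9: -2 → -1
  step 10: -1 → 4
The second coordinate changes by +5 each step: at step 10 it is 40.

(4, 40)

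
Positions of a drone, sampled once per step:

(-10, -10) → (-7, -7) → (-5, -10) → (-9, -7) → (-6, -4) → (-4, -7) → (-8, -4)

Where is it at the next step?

(-5, -1)

Differencing gives (+3, +3), (+2, -3), (-4, +3), (+3, +3), (+2, -3), (-4, +3). This is the pattern (+3, +3), (+2, -3), (-4, +3) repeated.
step 7: apply (+3, +3) → (-5, -1)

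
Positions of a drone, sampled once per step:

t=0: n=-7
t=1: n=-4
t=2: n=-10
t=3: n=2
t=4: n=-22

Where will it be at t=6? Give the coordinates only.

n=-70

Consecutive displacements +3, -6, +12, -24 scale by a factor of -2 each step.
step 5: -22 + 48 → n=26
step 6: 26 − 96 → n=-70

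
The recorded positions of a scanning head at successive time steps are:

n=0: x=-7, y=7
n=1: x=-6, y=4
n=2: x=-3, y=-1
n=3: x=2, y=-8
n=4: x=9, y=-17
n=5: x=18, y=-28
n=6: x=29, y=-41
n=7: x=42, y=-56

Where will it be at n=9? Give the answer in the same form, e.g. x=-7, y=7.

First differences are (+1, -3), (+3, -5), (+5, -7), (+7, -9), (+9, -11), (+11, -13), (+13, -15); their common second difference is (+2, -2) (constant acceleration).
step 8: x=42, y=-56 + (+15, -17) → x=57, y=-73
step 9: x=57, y=-73 + (+17, -19) → x=74, y=-92

x=74, y=-92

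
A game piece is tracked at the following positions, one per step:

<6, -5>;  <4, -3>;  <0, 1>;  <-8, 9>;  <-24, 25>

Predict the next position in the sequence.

<-56, 57>

Consecutive displacements <-2, +2>, <-4, +4>, <-8, +8>, <-16, +16> scale by a factor of 2 each step.
step 5: <-24, 25> + <-32, +32> → <-56, 57>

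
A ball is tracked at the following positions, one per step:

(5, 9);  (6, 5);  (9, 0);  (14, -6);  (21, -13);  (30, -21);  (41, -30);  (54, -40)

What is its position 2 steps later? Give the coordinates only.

First differences are (+1, -4), (+3, -5), (+5, -6), (+7, -7), (+9, -8), (+11, -9), (+13, -10); their common second difference is (+2, -1) (constant acceleration).
step 8: (54, -40) + (+15, -11) → (69, -51)
step 9: (69, -51) + (+17, -12) → (86, -63)

(86, -63)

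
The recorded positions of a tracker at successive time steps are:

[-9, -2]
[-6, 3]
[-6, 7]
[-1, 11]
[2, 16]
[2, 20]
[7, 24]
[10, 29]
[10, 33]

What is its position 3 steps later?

[18, 46]

The moves between consecutive positions are [+3, +5], [+0, +4], [+5, +4], [+3, +5], [+0, +4], [+5, +4], [+3, +5], [+0, +4]; they repeat the 3-cycle [[+3, +5], [+0, +4], [+5, +4]].
step 9: apply [+5, +4] → [15, 37]
step 10: apply [+3, +5] → [18, 42]
step 11: apply [+0, +4] → [18, 46]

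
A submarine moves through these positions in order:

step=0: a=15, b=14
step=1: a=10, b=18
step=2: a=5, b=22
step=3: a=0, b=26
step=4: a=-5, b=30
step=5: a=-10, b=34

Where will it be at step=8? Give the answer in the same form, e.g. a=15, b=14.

Constant displacement of (-5,+4) per step.
step 6: a=-10, b=34 + (-5,+4) → a=-15, b=38
step 7: a=-15, b=38 + (-5,+4) → a=-20, b=42
step 8: a=-20, b=42 + (-5,+4) → a=-25, b=46

a=-25, b=46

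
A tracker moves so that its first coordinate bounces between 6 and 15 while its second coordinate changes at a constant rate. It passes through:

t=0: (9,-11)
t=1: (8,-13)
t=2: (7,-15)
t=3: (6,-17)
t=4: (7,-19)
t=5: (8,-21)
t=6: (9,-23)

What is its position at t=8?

(11,-27)

The first coordinate travels 1 per step and bounces off the walls at 6 and 15.
  step 7: 9 → 10
  step 8: 10 → 11
The second coordinate changes by -2 each step: at step 8 it is -27.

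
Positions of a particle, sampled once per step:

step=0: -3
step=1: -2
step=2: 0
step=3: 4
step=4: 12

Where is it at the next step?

28

Consecutive displacements +1, +2, +4, +8 scale by a factor of 2 each step.
step 5: 12 + 16 → 28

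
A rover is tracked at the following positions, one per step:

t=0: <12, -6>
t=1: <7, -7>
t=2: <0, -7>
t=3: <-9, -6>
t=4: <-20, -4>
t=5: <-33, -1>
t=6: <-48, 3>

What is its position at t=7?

<-65, 8>

Taking differences between consecutive positions: <-5, -1>, <-7, +0>, <-9, +1>, <-11, +2>, <-13, +3>, <-15, +4>. These grow by <-2, +1> each step.
step 7: <-48, 3> + <-17, +5> → <-65, 8>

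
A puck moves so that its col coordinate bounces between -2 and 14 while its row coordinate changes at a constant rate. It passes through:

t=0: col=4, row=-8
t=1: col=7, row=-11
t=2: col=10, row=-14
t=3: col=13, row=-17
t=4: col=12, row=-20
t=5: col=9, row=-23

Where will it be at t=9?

col=-1, row=-35

The col coordinate reflects between -2 and 14, moving 3 per step.
  step 6: 9 → 6
  step 7: 6 → 3
  step 8: 3 → 0
  step 9: 0 → -1
The row coordinate changes by -3 each step: at step 9 it is -35.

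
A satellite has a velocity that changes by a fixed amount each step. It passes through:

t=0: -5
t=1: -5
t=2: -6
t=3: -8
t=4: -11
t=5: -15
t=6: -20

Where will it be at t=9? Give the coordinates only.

First differences are +0, -1, -2, -3, -4, -5; their common second difference is -1 (constant acceleration).
step 7: -20 − 6 → -26
step 8: -26 − 7 → -33
step 9: -33 − 8 → -41

-41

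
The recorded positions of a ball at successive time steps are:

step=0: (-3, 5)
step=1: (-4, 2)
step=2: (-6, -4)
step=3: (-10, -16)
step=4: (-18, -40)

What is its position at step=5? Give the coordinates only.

(-34, -88)

Step-to-step displacements: (-1, -3), (-2, -6), (-4, -12), (-8, -24); each is 2× the previous.
step 5: (-18, -40) + (-16, -48) → (-34, -88)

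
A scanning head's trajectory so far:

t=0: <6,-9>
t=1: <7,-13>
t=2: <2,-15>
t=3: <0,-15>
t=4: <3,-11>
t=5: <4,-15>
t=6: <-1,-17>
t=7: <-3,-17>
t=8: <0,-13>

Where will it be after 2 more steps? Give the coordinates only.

Differencing gives <+1,-4>, <-5,-2>, <-2,+0>, <+3,+4>, <+1,-4>, <-5,-2>, <-2,+0>, <+3,+4>. This is the pattern <+1,-4>, <-5,-2>, <-2,+0>, <+3,+4> repeated.
step 9: apply <+1,-4> → <1,-17>
step 10: apply <-5,-2> → <-4,-19>

<-4,-19>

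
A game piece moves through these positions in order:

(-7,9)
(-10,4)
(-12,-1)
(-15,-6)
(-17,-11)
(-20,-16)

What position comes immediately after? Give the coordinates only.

Differencing gives (-3,-5), (-2,-5), (-3,-5), (-2,-5), (-3,-5). This is the pattern (-3,-5), (-2,-5) repeated.
step 6: apply (-2,-5) → (-22,-21)

(-22,-21)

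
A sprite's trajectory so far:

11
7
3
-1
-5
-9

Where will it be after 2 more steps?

-17

Constant displacement of -4 per step.
step 6: -9 − 4 → -13
step 7: -13 − 4 → -17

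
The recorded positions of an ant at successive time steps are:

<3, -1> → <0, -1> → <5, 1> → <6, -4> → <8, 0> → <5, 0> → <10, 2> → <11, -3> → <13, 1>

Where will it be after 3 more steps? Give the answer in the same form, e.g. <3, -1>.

Differencing gives <-3, +0>, <+5, +2>, <+1, -5>, <+2, +4>, <-3, +0>, <+5, +2>, <+1, -5>, <+2, +4>. This is the pattern <-3, +0>, <+5, +2>, <+1, -5>, <+2, +4> repeated.
step 9: apply <-3, +0> → <10, 1>
step 10: apply <+5, +2> → <15, 3>
step 11: apply <+1, -5> → <16, -2>

<16, -2>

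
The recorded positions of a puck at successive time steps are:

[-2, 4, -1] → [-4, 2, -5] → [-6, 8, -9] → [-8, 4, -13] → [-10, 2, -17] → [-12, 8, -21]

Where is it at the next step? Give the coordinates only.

[-14, 4, -25]

The first coordinate changes by -2 each step, so at step 6 it is -2 + 6·(-2) = -14.
The second coordinate repeats the cycle [4, 2, 8] with period 3; step 6 mod 3 = 0, giving 4.
The third coordinate changes by -4 each step, so at step 6 it is -1 + 6·(-4) = -25.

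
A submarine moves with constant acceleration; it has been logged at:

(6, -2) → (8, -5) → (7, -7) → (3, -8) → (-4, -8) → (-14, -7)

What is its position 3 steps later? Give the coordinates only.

(-62, 2)

First differences are (+2, -3), (-1, -2), (-4, -1), (-7, +0), (-10, +1); their common second difference is (-3, +1) (constant acceleration).
step 6: (-14, -7) + (-13, +2) → (-27, -5)
step 7: (-27, -5) + (-16, +3) → (-43, -2)
step 8: (-43, -2) + (-19, +4) → (-62, 2)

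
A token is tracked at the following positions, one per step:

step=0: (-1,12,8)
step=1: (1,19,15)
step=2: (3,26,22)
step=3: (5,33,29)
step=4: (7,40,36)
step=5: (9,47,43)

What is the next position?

(11,54,50)

The position changes by (+2,+7,+7) every step.
step 6: (9,47,43) + (+2,+7,+7) → (11,54,50)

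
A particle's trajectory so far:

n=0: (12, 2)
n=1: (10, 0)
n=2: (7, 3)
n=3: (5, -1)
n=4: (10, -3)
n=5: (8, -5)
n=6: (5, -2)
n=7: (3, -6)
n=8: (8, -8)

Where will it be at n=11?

Step-to-step displacements: (-2, -2), (-3, +3), (-2, -4), (+5, -2), (-2, -2), (-3, +3), (-2, -4), (+5, -2) — a repeating cycle of length 4.
step 9: apply (-2, -2) → (6, -10)
step 10: apply (-3, +3) → (3, -7)
step 11: apply (-2, -4) → (1, -11)

(1, -11)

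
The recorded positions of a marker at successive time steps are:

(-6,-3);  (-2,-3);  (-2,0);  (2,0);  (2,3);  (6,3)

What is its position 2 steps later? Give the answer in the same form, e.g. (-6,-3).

(10,6)

The moves between consecutive positions are (+4,+0), (+0,+3), (+4,+0), (+0,+3), (+4,+0); they repeat the 2-cycle [(+4,+0), (+0,+3)].
step 6: apply (+0,+3) → (6,6)
step 7: apply (+4,+0) → (10,6)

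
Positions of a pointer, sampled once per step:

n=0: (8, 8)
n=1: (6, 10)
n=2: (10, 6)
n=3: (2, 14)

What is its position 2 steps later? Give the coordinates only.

The jumps are (-2, +2), (+4, -4), (-8, +8) — a geometric progression with ratio -2.
step 4: (2, 14) + (+16, -16) → (18, -2)
step 5: (18, -2) + (-32, +32) → (-14, 30)

(-14, 30)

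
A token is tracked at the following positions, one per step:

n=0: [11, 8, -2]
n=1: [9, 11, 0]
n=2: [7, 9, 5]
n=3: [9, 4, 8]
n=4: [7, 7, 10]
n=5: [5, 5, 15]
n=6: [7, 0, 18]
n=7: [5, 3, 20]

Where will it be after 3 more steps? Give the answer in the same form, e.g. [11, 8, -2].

[3, -1, 30]

Differencing gives [-2, +3, +2], [-2, -2, +5], [+2, -5, +3], [-2, +3, +2], [-2, -2, +5], [+2, -5, +3], [-2, +3, +2]. This is the pattern [-2, +3, +2], [-2, -2, +5], [+2, -5, +3] repeated.
step 8: apply [-2, -2, +5] → [3, 1, 25]
step 9: apply [+2, -5, +3] → [5, -4, 28]
step 10: apply [-2, +3, +2] → [3, -1, 30]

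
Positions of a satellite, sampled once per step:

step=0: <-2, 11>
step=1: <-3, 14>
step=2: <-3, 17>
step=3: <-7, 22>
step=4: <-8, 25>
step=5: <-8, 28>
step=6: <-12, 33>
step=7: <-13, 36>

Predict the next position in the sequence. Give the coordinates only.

<-13, 39>

The moves between consecutive positions are <-1, +3>, <+0, +3>, <-4, +5>, <-1, +3>, <+0, +3>, <-4, +5>, <-1, +3>; they repeat the 3-cycle [<-1, +3>, <+0, +3>, <-4, +5>].
step 8: apply <+0, +3> → <-13, 39>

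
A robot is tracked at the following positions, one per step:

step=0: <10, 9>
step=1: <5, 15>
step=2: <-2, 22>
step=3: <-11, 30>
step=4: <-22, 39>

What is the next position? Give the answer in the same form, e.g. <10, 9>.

Taking differences between consecutive positions: <-5, +6>, <-7, +7>, <-9, +8>, <-11, +9>. These grow by <-2, +1> each step.
step 5: <-22, 39> + <-13, +10> → <-35, 49>

<-35, 49>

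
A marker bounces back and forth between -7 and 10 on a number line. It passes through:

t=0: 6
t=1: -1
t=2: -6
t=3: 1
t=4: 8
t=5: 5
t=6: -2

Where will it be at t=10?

4

The value reflects between -7 and 10, moving 7 per step.
  step 7: -2 → -5
  step 8: -5 → 2
  step 9: 2 → 9
  step 10: 9 → 4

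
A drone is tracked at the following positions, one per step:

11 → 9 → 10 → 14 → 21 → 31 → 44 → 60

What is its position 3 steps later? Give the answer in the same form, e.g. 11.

126

First differences are -2, +1, +4, +7, +10, +13, +16; their common second difference is +3 (constant acceleration).
step 8: 60 + 19 → 79
step 9: 79 + 22 → 101
step 10: 101 + 25 → 126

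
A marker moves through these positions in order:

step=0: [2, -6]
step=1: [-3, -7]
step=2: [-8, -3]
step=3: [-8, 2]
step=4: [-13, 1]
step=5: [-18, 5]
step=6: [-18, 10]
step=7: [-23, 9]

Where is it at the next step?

[-28, 13]

Differencing gives [-5, -1], [-5, +4], [+0, +5], [-5, -1], [-5, +4], [+0, +5], [-5, -1]. This is the pattern [-5, -1], [-5, +4], [+0, +5] repeated.
step 8: apply [-5, +4] → [-28, 13]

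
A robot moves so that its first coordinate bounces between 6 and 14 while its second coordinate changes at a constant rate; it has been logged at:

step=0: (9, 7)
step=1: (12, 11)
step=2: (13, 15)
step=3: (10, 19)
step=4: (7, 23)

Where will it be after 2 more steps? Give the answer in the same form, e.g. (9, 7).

The first coordinate reflects between 6 and 14, moving 3 per step.
  step 5: 7 → 8
  step 6: 8 → 11
The second coordinate changes by +4 each step: at step 6 it is 31.

(11, 31)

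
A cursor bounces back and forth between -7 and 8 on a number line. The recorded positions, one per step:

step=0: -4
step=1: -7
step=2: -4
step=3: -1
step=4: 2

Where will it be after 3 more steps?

5

The value travels 3 per step and bounces off the walls at -7 and 8.
  step 5: 2 → 5
  step 6: 5 → 8
  step 7: 8 → 5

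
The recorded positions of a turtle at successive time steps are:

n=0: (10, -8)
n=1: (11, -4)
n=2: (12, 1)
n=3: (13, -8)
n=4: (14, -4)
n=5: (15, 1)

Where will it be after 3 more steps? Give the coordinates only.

First: linear, +1 per step → 18 at step 8.
Second: cycles through -8, -4, 1 every 3 steps. Step 8 lands at position 2 of the cycle → 1.

(18, 1)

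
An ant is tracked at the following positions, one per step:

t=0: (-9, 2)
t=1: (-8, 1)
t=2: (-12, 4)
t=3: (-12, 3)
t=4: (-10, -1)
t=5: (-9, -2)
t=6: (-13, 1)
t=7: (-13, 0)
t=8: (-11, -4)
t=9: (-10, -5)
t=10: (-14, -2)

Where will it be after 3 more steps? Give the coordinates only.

(-11, -8)

Step-to-step displacements: (+1, -1), (-4, +3), (+0, -1), (+2, -4), (+1, -1), (-4, +3), (+0, -1), (+2, -4), (+1, -1), (-4, +3) — a repeating cycle of length 4.
step 11: apply (+0, -1) → (-14, -3)
step 12: apply (+2, -4) → (-12, -7)
step 13: apply (+1, -1) → (-11, -8)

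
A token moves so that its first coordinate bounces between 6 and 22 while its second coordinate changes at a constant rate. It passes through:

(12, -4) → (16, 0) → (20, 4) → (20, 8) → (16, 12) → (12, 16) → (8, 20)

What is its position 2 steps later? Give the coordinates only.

The first coordinate reflects between 6 and 22, moving 4 per step.
  step 7: 8 → 8
  step 8: 8 → 12
The second coordinate changes by +4 each step: at step 8 it is 28.

(12, 28)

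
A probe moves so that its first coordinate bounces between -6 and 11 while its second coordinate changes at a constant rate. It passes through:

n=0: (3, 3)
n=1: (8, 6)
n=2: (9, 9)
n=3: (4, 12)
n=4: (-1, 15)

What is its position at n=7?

(4, 24)

The first coordinate travels 5 per step and bounces off the walls at -6 and 11.
  step 5: -1 → -6
  step 6: -6 → -1
  step 7: -1 → 4
The second coordinate changes by +3 each step: at step 7 it is 24.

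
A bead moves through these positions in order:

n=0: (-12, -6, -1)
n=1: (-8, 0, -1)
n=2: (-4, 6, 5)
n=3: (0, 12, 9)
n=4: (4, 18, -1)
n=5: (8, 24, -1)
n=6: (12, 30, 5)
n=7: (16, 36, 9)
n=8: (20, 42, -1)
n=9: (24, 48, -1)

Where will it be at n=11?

(32, 60, 9)

First: linear, +4 per step → 32 at step 11.
Second: linear, +6 per step → 60 at step 11.
Third: cycles through -1, -1, 5, 9 every 4 steps. Step 11 lands at position 3 of the cycle → 9.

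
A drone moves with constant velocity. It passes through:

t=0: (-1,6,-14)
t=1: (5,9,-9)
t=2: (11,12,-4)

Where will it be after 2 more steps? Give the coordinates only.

Constant displacement of (+6,+3,+5) per step.
step 3: (11,12,-4) + (+6,+3,+5) → (17,15,1)
step 4: (17,15,1) + (+6,+3,+5) → (23,18,6)

(23,18,6)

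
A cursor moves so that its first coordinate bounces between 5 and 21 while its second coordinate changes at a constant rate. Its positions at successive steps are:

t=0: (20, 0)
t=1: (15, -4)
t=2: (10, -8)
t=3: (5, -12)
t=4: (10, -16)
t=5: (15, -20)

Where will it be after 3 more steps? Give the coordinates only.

(12, -32)

The first coordinate reflects between 5 and 21, moving 5 per step.
  step 6: 15 → 20
  step 7: 20 → 17
  step 8: 17 → 12
The second coordinate changes by -4 each step: at step 8 it is -32.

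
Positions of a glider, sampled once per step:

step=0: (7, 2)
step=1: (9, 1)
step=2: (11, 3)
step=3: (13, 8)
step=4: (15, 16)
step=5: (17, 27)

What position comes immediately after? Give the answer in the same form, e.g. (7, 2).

(19, 41)

First differences are (+2, -1), (+2, +2), (+2, +5), (+2, +8), (+2, +11); their common second difference is (+0, +3) (constant acceleration).
step 6: (17, 27) + (+2, +14) → (19, 41)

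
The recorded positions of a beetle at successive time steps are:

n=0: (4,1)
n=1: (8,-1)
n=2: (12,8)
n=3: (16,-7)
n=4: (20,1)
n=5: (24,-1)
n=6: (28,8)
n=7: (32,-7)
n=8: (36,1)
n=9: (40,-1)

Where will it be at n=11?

(48,-7)

The first coordinate changes by +4 each step, so at step 11 it is 4 + 11·(4) = 48.
The second coordinate repeats the cycle [1, -1, 8, -7] with period 4; step 11 mod 4 = 3, giving -7.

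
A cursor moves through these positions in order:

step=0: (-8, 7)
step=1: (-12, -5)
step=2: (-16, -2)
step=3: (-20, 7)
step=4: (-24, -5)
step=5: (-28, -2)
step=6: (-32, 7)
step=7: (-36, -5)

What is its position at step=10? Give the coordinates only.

First: linear, -4 per step → -48 at step 10.
Second: cycles through 7, -5, -2 every 3 steps. Step 10 lands at position 1 of the cycle → -5.

(-48, -5)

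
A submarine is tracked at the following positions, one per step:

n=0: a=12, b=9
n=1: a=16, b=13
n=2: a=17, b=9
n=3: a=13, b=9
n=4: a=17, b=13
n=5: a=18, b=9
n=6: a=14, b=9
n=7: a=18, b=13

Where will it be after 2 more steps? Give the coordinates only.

The moves between consecutive positions are (+4,+4), (+1,-4), (-4,+0), (+4,+4), (+1,-4), (-4,+0), (+4,+4); they repeat the 3-cycle [(+4,+4), (+1,-4), (-4,+0)].
step 8: apply (+1,-4) → a=19, b=9
step 9: apply (-4,+0) → a=15, b=9

a=15, b=9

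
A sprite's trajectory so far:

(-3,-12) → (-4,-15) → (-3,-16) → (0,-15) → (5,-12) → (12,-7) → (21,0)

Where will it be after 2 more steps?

First differences are (-1,-3), (+1,-1), (+3,+1), (+5,+3), (+7,+5), (+9,+7); their common second difference is (+2,+2) (constant acceleration).
step 7: (21,0) + (+11,+9) → (32,9)
step 8: (32,9) + (+13,+11) → (45,20)

(45,20)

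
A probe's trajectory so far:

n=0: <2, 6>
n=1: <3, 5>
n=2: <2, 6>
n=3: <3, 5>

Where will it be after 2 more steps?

<3, 5>

The jumps are <+1, -1>, <-1, +1>, <+1, -1> — a geometric progression with ratio -1.
step 4: <3, 5> + <-1, +1> → <2, 6>
step 5: <2, 6> + <+1, -1> → <3, 5>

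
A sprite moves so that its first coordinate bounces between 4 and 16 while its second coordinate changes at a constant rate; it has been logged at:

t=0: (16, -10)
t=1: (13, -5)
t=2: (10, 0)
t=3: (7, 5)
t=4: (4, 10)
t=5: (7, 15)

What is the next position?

(10, 20)

The first coordinate travels 3 per step and bounces off the walls at 4 and 16.
  step 6: 7 → 10
The second coordinate changes by +5 each step: at step 6 it is 20.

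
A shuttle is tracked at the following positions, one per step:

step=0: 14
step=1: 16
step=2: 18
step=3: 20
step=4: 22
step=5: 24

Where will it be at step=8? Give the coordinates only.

30

The position changes by +2 every step.
step 6: 24 + 2 → 26
step 7: 26 + 2 → 28
step 8: 28 + 2 → 30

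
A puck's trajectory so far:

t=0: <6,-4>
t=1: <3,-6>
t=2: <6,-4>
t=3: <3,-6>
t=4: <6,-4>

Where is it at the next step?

The jumps are <-3,-2>, <+3,+2>, <-3,-2>, <+3,+2> — a geometric progression with ratio -1.
step 5: <6,-4> + <-3,-2> → <3,-6>

<3,-6>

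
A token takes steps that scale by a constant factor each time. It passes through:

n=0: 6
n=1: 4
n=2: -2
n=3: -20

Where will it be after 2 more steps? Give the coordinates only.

Consecutive displacements -2, -6, -18 scale by a factor of 3 each step.
step 4: -20 − 54 → -74
step 5: -74 − 162 → -236

-236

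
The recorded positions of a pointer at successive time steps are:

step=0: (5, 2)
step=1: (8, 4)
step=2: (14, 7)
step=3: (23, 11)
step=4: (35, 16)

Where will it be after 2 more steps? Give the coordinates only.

Successive displacements: (+3, +2), (+6, +3), (+9, +4), (+12, +5) — each changes by (+3, +1).
step 5: (35, 16) + (+15, +6) → (50, 22)
step 6: (50, 22) + (+18, +7) → (68, 29)

(68, 29)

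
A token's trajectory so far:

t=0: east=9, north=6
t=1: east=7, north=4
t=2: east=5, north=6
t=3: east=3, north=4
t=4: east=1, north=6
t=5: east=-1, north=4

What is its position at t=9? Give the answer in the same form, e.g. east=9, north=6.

The east coordinate changes by -2 each step, so at step 9 it is 9 + 9·(-2) = -9.
The north coordinate repeats the cycle [6, 4] with period 2; step 9 mod 2 = 1, giving 4.

east=-9, north=4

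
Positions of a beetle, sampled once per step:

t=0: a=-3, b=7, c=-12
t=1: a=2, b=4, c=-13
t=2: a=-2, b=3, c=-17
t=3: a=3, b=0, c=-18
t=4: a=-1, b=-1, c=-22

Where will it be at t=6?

a=0, b=-5, c=-27

Step-to-step displacements: (+5,-3,-1), (-4,-1,-4), (+5,-3,-1), (-4,-1,-4) — a repeating cycle of length 2.
step 5: apply (+5,-3,-1) → a=4, b=-4, c=-23
step 6: apply (-4,-1,-4) → a=0, b=-5, c=-27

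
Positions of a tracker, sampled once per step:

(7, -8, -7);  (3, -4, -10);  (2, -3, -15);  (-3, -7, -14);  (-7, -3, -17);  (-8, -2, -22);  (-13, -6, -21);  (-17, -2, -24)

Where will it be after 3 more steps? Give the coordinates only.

Step-to-step displacements: (-4, +4, -3), (-1, +1, -5), (-5, -4, +1), (-4, +4, -3), (-1, +1, -5), (-5, -4, +1), (-4, +4, -3) — a repeating cycle of length 3.
step 8: apply (-1, +1, -5) → (-18, -1, -29)
step 9: apply (-5, -4, +1) → (-23, -5, -28)
step 10: apply (-4, +4, -3) → (-27, -1, -31)

(-27, -1, -31)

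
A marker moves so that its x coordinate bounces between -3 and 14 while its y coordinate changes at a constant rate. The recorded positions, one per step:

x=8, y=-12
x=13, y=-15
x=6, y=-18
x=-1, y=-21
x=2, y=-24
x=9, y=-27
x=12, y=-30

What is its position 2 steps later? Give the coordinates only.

x=-2, y=-36

The x coordinate travels 7 per step and bounces off the walls at -3 and 14.
  step 7: 12 → 5
  step 8: 5 → -2
The y coordinate changes by -3 each step: at step 8 it is -36.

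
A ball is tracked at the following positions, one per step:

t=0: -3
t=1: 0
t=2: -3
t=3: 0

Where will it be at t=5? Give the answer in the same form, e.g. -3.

0

Step-to-step displacements: +3, -3, +3; each is -1× the previous.
step 4: 0 − 3 → -3
step 5: -3 + 3 → 0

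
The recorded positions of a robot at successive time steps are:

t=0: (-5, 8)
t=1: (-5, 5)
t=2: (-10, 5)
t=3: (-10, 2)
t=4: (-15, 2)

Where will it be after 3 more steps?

(-20, -4)

Differencing gives (+0, -3), (-5, +0), (+0, -3), (-5, +0). This is the pattern (+0, -3), (-5, +0) repeated.
step 5: apply (+0, -3) → (-15, -1)
step 6: apply (-5, +0) → (-20, -1)
step 7: apply (+0, -3) → (-20, -4)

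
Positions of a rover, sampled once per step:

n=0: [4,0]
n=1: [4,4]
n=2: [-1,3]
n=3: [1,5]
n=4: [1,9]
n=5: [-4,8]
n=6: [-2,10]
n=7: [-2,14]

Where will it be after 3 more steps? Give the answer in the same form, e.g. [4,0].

Step-to-step displacements: [+0,+4], [-5,-1], [+2,+2], [+0,+4], [-5,-1], [+2,+2], [+0,+4] — a repeating cycle of length 3.
step 8: apply [-5,-1] → [-7,13]
step 9: apply [+2,+2] → [-5,15]
step 10: apply [+0,+4] → [-5,19]

[-5,19]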